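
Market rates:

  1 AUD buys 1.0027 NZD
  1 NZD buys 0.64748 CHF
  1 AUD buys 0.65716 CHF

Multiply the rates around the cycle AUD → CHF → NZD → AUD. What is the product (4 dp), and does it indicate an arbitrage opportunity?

1.0122 (arbitrage exists)

Around AUD → CHF → NZD → AUD: 1 × 0.65716 ÷ 0.64748 ÷ 1.0027 = 1.012217
Product > 1; profitable direction is AUD → CHF → NZD → AUD.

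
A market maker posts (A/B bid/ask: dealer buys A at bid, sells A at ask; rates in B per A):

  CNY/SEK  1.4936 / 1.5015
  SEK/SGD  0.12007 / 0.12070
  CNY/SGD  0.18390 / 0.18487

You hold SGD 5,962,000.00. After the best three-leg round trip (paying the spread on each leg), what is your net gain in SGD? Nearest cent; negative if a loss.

Net profit: SGD 87,801.07

Best loop SGD → SEK → CNY → SGD:
SGD 5,962,000.00 ÷ 0.12070 (buy SEK at ask) = SEK 49,395,194.70
SEK 49,395,194.70 ÷ 1.5015 (buy CNY at ask) = CNY 32,897,232.57
CNY 32,897,232.57 × 0.18390 (sell CNY at bid) = SGD 6,049,801.07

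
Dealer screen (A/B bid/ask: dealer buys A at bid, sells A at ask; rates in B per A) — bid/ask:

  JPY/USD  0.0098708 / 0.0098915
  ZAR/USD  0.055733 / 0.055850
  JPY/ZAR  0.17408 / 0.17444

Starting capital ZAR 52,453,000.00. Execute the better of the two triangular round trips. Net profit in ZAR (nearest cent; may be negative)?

Best loop ZAR → JPY → USD → ZAR:
ZAR 52,453,000.00 ÷ 0.17444 (buy JPY at ask) = JPY 300,693,648
JPY 300,693,648 × 0.0098708 (sell JPY at bid) = USD 2,968,086.86
USD 2,968,086.86 ÷ 0.055850 (buy ZAR at ask) = ZAR 53,143,900.86

Net profit: ZAR 690,900.86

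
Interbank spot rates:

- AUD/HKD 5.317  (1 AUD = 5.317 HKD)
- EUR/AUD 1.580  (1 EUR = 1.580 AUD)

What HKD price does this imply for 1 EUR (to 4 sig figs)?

EUR/HKD = 8.401

1 EUR × 1.580 = 1.58 AUD
1.58 AUD × 5.317 = 8.40086 HKD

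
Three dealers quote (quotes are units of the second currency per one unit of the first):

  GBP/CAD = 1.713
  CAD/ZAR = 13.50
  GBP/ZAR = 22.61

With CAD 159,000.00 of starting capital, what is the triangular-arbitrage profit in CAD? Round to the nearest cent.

Profit: CAD 3,625.14

Profitable loop is CAD → ZAR → GBP → CAD:
CAD 159,000.00 × 13.50 = ZAR 2,146,500.00
ZAR 2,146,500.00 ÷ 22.61 = GBP 94,935.87
GBP 94,935.87 × 1.713 = CAD 162,625.14
Profit = CAD 162,625.14 − CAD 159,000.00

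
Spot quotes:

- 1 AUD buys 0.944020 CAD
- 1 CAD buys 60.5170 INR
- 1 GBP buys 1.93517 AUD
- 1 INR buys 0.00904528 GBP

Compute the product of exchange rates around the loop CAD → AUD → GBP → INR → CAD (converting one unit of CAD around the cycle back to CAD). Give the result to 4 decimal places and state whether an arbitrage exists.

Around CAD → AUD → GBP → INR → CAD: 1 ÷ 0.944020 ÷ 1.93517 ÷ 0.00904528 ÷ 60.5170 = 1.000001
Product ≈ 1 (deviation 0.000%, within rounding noise).

1.0000 (no arbitrage)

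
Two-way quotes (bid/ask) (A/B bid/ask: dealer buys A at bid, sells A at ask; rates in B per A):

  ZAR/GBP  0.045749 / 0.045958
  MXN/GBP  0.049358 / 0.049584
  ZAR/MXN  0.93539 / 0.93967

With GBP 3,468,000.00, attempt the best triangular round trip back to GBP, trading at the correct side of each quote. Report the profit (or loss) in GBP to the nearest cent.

Best loop GBP → ZAR → MXN → GBP:
GBP 3,468,000.00 ÷ 0.045958 (buy ZAR at ask) = ZAR 75,460,202.79
ZAR 75,460,202.79 × 0.93539 (sell ZAR at bid) = MXN 70,584,719.09
MXN 70,584,719.09 × 0.049358 (sell MXN at bid) = GBP 3,483,920.56

Net profit: GBP 15,920.56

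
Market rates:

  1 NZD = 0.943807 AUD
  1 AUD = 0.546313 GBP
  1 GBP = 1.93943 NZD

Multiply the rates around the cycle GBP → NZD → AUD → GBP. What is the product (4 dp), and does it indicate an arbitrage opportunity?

1.0000 (no arbitrage)

Around GBP → NZD → AUD → GBP: 1 × 1.93943 × 0.943807 × 0.546313 = 0.999997
Product ≈ 1 (deviation 0.000%, within rounding noise).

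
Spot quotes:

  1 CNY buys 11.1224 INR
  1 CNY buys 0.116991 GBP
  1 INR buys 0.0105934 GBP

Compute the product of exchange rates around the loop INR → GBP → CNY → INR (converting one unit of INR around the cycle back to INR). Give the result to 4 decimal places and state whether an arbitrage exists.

Around INR → GBP → CNY → INR: 1 × 0.0105934 ÷ 0.116991 × 11.1224 = 1.007120
Product > 1; profitable direction is INR → GBP → CNY → INR.

1.0071 (arbitrage exists)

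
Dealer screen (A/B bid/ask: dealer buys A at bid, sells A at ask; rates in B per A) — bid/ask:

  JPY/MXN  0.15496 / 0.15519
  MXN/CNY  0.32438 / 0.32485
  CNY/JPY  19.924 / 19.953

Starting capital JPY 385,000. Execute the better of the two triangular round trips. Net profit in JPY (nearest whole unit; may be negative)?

Best loop JPY → MXN → CNY → JPY:
JPY 385,000 × 0.15496 (sell JPY at bid) = MXN 59,659.60
MXN 59,659.60 × 0.32438 (sell MXN at bid) = CNY 19,352.38
CNY 19,352.38 × 19.924 (sell CNY at bid) = JPY 385,577

Net profit: JPY 577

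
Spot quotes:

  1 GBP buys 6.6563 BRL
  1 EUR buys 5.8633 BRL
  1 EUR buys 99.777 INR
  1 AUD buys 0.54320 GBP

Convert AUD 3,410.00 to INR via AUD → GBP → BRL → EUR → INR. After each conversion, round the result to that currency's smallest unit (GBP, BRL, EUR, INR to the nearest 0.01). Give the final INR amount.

INR 209,814.07

AUD 3,410.00 × 0.54320 = GBP 1,852.31
GBP 1,852.31 × 6.6563 = BRL 12,329.53
BRL 12,329.53 ÷ 5.8633 = EUR 2,102.83
EUR 2,102.83 × 99.777 = INR 209,814.07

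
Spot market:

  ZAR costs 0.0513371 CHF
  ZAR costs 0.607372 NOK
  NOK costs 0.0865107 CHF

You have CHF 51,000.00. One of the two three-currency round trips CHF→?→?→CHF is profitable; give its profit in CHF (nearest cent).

Profit: CHF 1,199.15

Profitable loop is CHF → ZAR → NOK → CHF:
CHF 51,000.00 ÷ 0.0513371 = ZAR 993,433.60
ZAR 993,433.60 × 0.607372 = NOK 603,383.75
NOK 603,383.75 × 0.0865107 = CHF 52,199.15
Profit = CHF 52,199.15 − CHF 51,000.00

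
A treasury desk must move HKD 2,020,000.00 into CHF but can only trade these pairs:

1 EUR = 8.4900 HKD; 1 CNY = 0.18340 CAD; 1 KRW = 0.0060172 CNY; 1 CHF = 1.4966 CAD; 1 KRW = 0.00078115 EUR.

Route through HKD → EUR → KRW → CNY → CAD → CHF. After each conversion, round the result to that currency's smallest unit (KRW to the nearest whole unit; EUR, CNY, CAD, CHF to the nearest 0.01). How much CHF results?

CHF 224,593.55

HKD 2,020,000.00 ÷ 8.4900 = EUR 237,926.97
EUR 237,926.97 ÷ 0.00078115 = KRW 304,585,509
KRW 304,585,509 × 0.0060172 = CNY 1,832,751.92
CNY 1,832,751.92 × 0.18340 = CAD 336,126.70
CAD 336,126.70 ÷ 1.4966 = CHF 224,593.55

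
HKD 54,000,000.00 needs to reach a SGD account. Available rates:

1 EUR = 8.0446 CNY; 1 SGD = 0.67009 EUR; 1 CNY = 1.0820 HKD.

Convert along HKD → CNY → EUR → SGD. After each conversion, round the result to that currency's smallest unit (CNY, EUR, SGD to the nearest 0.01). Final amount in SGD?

HKD 54,000,000.00 ÷ 1.0820 = CNY 49,907,578.56
CNY 49,907,578.56 ÷ 8.0446 = EUR 6,203,860.80
EUR 6,203,860.80 ÷ 0.67009 = SGD 9,258,250.09

SGD 9,258,250.09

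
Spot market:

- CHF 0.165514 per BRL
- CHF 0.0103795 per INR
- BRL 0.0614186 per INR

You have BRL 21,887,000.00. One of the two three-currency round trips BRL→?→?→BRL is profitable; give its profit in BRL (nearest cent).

Profitable loop is BRL → INR → CHF → BRL:
BRL 21,887,000.00 ÷ 0.0614186 = INR 356,357,845.99
INR 356,357,845.99 × 0.0103795 = CHF 3,698,816.26
CHF 3,698,816.26 ÷ 0.165514 = BRL 22,347,452.56
Profit = BRL 22,347,452.56 − BRL 21,887,000.00

Profit: BRL 460,452.56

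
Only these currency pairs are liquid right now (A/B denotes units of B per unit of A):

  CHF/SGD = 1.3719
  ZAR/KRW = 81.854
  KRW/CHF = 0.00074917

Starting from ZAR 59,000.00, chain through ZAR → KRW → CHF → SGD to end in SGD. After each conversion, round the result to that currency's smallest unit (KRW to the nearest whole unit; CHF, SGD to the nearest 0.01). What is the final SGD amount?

ZAR 59,000.00 × 81.854 = KRW 4,829,386
KRW 4,829,386 × 0.00074917 = CHF 3,618.03
CHF 3,618.03 × 1.3719 = SGD 4,963.58

SGD 4,963.58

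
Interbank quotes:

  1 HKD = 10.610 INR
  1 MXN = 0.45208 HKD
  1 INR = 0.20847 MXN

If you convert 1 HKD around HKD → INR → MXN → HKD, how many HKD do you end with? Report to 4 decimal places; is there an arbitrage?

Around HKD → INR → MXN → HKD: 1 × 10.610 × 0.20847 × 0.45208 = 0.999941
Product ≈ 1 (deviation 0.006%, within rounding noise).

0.9999 (no arbitrage)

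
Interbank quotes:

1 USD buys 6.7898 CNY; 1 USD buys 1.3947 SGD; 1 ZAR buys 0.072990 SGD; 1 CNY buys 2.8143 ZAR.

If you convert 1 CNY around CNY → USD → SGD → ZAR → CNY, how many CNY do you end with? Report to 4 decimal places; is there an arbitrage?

1.0000 (no arbitrage)

Around CNY → USD → SGD → ZAR → CNY: 1 ÷ 6.7898 × 1.3947 ÷ 0.072990 ÷ 2.8143 = 0.999977
Product ≈ 1 (deviation 0.002%, within rounding noise).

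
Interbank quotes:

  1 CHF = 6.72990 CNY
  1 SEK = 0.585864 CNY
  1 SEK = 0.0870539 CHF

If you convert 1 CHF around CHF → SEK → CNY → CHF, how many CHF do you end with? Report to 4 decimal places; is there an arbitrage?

Around CHF → SEK → CNY → CHF: 1 ÷ 0.0870539 × 0.585864 ÷ 6.72990 = 1.000000
Product ≈ 1 (deviation 0.000%, within rounding noise).

1.0000 (no arbitrage)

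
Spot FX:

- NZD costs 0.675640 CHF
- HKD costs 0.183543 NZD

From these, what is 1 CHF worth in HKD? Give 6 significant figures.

1 CHF ÷ 0.675640 = 1.48008 NZD
1.48008 NZD ÷ 0.183543 = 8.06393 HKD

CHF/HKD = 8.06393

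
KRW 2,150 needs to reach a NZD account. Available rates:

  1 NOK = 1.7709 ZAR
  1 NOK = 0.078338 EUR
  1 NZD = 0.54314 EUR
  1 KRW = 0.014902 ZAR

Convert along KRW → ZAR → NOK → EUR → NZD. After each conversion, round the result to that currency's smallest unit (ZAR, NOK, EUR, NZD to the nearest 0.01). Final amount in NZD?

NZD 2.61

KRW 2,150 × 0.014902 = ZAR 32.04
ZAR 32.04 ÷ 1.7709 = NOK 18.09
NOK 18.09 × 0.078338 = EUR 1.42
EUR 1.42 ÷ 0.54314 = NZD 2.61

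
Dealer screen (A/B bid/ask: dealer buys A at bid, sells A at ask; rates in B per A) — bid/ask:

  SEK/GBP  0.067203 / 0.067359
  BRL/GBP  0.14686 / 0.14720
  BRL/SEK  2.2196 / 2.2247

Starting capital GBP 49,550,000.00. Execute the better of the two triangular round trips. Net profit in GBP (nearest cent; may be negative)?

Net profit: GBP 661,041.03

Best loop GBP → BRL → SEK → GBP:
GBP 49,550,000.00 ÷ 0.14720 (buy BRL at ask) = BRL 336,616,847.83
BRL 336,616,847.83 × 2.2196 (sell BRL at bid) = SEK 747,154,755.43
SEK 747,154,755.43 × 0.067203 (sell SEK at bid) = GBP 50,211,041.03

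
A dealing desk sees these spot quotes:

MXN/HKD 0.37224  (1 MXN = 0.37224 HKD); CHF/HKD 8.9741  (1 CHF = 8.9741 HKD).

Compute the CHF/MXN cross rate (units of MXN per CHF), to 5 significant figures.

CHF/MXN = 24.108

1 CHF × 8.9741 = 8.9741 HKD
8.9741 HKD ÷ 0.37224 = 24.1084 MXN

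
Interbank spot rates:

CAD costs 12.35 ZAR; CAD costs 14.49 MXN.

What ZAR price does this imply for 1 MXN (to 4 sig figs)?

MXN/ZAR = 0.8523

1 MXN ÷ 14.49 = 0.0690131 CAD
0.0690131 CAD × 12.35 = 0.852312 ZAR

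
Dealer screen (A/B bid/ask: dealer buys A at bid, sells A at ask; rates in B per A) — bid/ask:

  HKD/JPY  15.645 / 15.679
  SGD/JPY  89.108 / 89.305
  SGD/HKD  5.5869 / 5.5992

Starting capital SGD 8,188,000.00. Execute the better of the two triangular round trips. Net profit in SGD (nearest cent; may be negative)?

Best loop SGD → JPY → HKD → SGD:
SGD 8,188,000.00 × 89.108 (sell SGD at bid) = JPY 729,616,304
JPY 729,616,304 ÷ 15.679 (buy HKD at ask) = HKD 46,534,619.81
HKD 46,534,619.81 ÷ 5.5992 (buy SGD at ask) = SGD 8,310,940.81

Net profit: SGD 122,940.81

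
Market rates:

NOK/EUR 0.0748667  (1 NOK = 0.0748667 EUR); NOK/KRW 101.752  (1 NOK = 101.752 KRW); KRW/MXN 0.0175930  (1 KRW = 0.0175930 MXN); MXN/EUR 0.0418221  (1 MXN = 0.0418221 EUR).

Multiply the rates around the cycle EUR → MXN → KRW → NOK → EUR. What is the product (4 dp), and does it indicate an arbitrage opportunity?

1.0000 (no arbitrage)

Around EUR → MXN → KRW → NOK → EUR: 1 ÷ 0.0418221 ÷ 0.0175930 ÷ 101.752 × 0.0748667 = 1.000000
Product ≈ 1 (deviation 0.000%, within rounding noise).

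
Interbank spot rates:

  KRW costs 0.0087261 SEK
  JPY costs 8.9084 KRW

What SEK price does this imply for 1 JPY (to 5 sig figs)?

1 JPY × 8.9084 = 8.9084 KRW
8.9084 KRW × 0.0087261 = 0.0777356 SEK

JPY/SEK = 0.077736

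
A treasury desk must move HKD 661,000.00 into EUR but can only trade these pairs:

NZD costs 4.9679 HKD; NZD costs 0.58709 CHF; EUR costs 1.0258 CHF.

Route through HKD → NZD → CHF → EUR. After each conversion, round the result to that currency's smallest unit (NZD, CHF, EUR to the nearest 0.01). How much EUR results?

HKD 661,000.00 ÷ 4.9679 = NZD 133,054.21
NZD 133,054.21 × 0.58709 = CHF 78,114.80
CHF 78,114.80 ÷ 1.0258 = EUR 76,150.13

EUR 76,150.13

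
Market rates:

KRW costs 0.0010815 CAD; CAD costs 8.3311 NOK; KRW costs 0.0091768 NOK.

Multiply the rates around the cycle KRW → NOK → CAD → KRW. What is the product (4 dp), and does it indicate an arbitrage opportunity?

Around KRW → NOK → CAD → KRW: 1 × 0.0091768 ÷ 8.3311 ÷ 0.0010815 = 1.018503
Product > 1; profitable direction is KRW → NOK → CAD → KRW.

1.0185 (arbitrage exists)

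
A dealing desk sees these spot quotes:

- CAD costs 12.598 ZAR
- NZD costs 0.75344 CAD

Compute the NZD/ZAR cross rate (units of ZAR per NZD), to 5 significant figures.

1 NZD × 0.75344 = 0.75344 CAD
0.75344 CAD × 12.598 = 9.49184 ZAR

NZD/ZAR = 9.4918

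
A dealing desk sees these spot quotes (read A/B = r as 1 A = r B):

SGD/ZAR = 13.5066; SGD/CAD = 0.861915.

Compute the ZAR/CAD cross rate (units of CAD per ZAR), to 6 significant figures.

ZAR/CAD = 0.0638144

1 ZAR ÷ 13.5066 = 0.0740379 SGD
0.0740379 SGD × 0.861915 = 0.0638144 CAD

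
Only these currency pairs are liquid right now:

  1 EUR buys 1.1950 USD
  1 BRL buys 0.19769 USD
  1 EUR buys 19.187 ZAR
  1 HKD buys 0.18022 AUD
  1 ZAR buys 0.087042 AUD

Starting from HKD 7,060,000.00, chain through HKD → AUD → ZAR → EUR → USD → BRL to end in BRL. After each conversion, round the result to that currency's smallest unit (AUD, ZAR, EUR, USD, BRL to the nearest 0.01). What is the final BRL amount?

HKD 7,060,000.00 × 0.18022 = AUD 1,272,353.20
AUD 1,272,353.20 ÷ 0.087042 = ZAR 14,617,692.61
ZAR 14,617,692.61 ÷ 19.187 = EUR 761,854.00
EUR 761,854.00 × 1.1950 = USD 910,415.53
USD 910,415.53 ÷ 0.19769 = BRL 4,605,268.50

BRL 4,605,268.50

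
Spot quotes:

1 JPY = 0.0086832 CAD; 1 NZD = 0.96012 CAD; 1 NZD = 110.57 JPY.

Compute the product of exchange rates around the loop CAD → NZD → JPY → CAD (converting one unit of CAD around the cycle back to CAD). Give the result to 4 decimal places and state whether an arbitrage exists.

Around CAD → NZD → JPY → CAD: 1 ÷ 0.96012 × 110.57 × 0.0086832 = 0.999981
Product ≈ 1 (deviation 0.002%, within rounding noise).

1.0000 (no arbitrage)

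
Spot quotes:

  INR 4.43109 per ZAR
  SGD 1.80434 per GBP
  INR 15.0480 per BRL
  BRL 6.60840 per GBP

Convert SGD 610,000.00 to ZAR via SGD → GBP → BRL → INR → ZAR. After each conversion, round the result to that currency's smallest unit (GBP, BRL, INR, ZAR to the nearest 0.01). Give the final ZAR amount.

ZAR 7,587,103.33

SGD 610,000.00 ÷ 1.80434 = GBP 338,073.76
GBP 338,073.76 × 6.60840 = BRL 2,234,126.64
BRL 2,234,126.64 × 15.0480 = INR 33,619,137.68
INR 33,619,137.68 ÷ 4.43109 = ZAR 7,587,103.33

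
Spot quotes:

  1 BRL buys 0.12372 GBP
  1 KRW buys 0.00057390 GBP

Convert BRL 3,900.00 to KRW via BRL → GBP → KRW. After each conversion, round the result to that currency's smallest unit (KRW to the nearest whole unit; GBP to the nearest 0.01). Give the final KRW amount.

KRW 840,756

BRL 3,900.00 × 0.12372 = GBP 482.51
GBP 482.51 ÷ 0.00057390 = KRW 840,756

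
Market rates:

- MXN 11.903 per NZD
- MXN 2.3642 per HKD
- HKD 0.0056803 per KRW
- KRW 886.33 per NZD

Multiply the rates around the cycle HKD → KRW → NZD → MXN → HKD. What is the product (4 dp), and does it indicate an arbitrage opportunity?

1.0000 (no arbitrage)

Around HKD → KRW → NZD → MXN → HKD: 1 ÷ 0.0056803 ÷ 886.33 × 11.903 ÷ 2.3642 = 1.000013
Product ≈ 1 (deviation 0.001%, within rounding noise).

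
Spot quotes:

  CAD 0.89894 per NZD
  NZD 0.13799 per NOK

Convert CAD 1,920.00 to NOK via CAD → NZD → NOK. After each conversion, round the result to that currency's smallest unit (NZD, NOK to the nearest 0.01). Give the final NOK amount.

NOK 15,478.30

CAD 1,920.00 ÷ 0.89894 = NZD 2,135.85
NZD 2,135.85 ÷ 0.13799 = NOK 15,478.30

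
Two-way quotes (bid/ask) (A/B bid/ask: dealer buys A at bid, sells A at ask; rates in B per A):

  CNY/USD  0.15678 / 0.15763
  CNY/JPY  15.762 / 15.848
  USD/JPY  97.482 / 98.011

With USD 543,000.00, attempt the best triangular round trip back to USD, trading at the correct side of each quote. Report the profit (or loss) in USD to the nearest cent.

Net profit: USD 10,984.30

Best loop USD → CNY → JPY → USD:
USD 543,000.00 ÷ 0.15763 (buy CNY at ask) = CNY 3,444,775.74
CNY 3,444,775.74 × 15.762 (sell CNY at bid) = JPY 54,296,555
JPY 54,296,555 ÷ 98.011 (buy USD at ask) = USD 553,984.30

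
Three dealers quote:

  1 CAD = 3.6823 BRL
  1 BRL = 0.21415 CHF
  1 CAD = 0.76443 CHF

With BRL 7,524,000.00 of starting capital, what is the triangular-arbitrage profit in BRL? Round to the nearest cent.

Profit: BRL 237,547.34

Profitable loop is BRL → CHF → CAD → BRL:
BRL 7,524,000.00 × 0.21415 = CHF 1,611,264.60
CHF 1,611,264.60 ÷ 0.76443 = CAD 2,107,798.75
CAD 2,107,798.75 × 3.6823 = BRL 7,761,547.34
Profit = BRL 7,761,547.34 − BRL 7,524,000.00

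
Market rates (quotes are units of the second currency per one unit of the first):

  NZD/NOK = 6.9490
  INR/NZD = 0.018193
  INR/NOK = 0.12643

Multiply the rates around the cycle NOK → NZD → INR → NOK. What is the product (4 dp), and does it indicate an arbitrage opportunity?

Around NOK → NZD → INR → NOK: 1 ÷ 6.9490 ÷ 0.018193 × 0.12643 = 1.000054
Product ≈ 1 (deviation 0.005%, within rounding noise).

1.0001 (no arbitrage)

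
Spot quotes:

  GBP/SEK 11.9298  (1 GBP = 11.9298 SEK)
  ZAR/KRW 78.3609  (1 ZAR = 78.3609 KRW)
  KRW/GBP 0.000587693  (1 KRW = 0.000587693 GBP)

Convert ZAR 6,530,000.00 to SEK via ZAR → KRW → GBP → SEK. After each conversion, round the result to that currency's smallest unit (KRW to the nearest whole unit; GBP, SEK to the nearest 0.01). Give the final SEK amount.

SEK 3,587,536.14

ZAR 6,530,000.00 × 78.3609 = KRW 511,696,677
KRW 511,696,677 × 0.000587693 = GBP 300,720.56
GBP 300,720.56 × 11.9298 = SEK 3,587,536.14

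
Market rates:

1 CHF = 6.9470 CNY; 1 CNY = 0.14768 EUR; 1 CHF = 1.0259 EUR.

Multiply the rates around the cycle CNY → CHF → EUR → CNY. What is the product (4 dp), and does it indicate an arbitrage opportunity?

Around CNY → CHF → EUR → CNY: 1 ÷ 6.9470 × 1.0259 ÷ 0.14768 = 0.999968
Product ≈ 1 (deviation 0.003%, within rounding noise).

1.0000 (no arbitrage)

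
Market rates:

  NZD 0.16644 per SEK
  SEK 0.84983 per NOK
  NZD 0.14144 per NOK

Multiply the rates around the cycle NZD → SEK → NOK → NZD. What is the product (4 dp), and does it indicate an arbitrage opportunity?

Around NZD → SEK → NOK → NZD: 1 ÷ 0.16644 ÷ 0.84983 × 0.14144 = 0.999960
Product ≈ 1 (deviation 0.004%, within rounding noise).

1.0000 (no arbitrage)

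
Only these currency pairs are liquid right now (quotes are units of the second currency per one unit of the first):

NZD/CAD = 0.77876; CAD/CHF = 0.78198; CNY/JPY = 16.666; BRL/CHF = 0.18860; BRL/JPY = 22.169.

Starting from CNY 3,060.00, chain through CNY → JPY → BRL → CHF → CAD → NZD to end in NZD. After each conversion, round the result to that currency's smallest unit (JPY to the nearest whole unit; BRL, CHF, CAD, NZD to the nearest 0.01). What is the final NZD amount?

NZD 712.44

CNY 3,060.00 × 16.666 = JPY 50,998
JPY 50,998 ÷ 22.169 = BRL 2,300.42
BRL 2,300.42 × 0.18860 = CHF 433.86
CHF 433.86 ÷ 0.78198 = CAD 554.82
CAD 554.82 ÷ 0.77876 = NZD 712.44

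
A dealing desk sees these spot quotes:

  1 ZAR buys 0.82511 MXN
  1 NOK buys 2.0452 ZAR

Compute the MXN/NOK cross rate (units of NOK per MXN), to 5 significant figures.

MXN/NOK = 0.59259

1 MXN ÷ 0.82511 = 1.21196 ZAR
1.21196 ZAR ÷ 2.0452 = 0.592587 NOK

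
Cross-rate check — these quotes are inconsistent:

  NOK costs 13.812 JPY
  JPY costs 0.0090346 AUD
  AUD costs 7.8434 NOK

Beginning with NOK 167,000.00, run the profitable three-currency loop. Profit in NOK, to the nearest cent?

Profit: NOK 3,626.55

Profitable loop is NOK → AUD → JPY → NOK:
NOK 167,000.00 ÷ 7.8434 = AUD 21,291.79
AUD 21,291.79 ÷ 0.0090346 = JPY 2,356,694
JPY 2,356,694 ÷ 13.812 = NOK 170,626.55
Profit = NOK 170,626.55 − NOK 167,000.00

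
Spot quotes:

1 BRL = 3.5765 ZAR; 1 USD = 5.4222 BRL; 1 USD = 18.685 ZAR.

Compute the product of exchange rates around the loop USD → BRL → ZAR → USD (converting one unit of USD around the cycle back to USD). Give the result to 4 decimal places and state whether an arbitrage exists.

1.0379 (arbitrage exists)

Around USD → BRL → ZAR → USD: 1 × 5.4222 × 3.5765 ÷ 18.685 = 1.037865
Product > 1; profitable direction is USD → BRL → ZAR → USD.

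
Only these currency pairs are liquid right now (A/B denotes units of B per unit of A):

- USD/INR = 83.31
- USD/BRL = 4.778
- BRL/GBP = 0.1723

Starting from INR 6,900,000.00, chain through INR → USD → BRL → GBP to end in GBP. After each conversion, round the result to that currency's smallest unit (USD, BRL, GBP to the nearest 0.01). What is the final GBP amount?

GBP 68,184.14

INR 6,900,000.00 ÷ 83.31 = USD 82,823.19
USD 82,823.19 × 4.778 = BRL 395,729.20
BRL 395,729.20 × 0.1723 = GBP 68,184.14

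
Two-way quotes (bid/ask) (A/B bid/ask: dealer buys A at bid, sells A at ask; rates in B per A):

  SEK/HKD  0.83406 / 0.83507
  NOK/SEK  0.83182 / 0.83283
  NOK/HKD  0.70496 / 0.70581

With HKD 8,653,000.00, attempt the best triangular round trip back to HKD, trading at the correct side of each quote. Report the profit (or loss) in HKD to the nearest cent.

Net profit: HKD 118,057.06

Best loop HKD → SEK → NOK → HKD:
HKD 8,653,000.00 ÷ 0.83507 (buy SEK at ask) = SEK 10,362,005.58
SEK 10,362,005.58 ÷ 0.83283 (buy NOK at ask) = NOK 12,441,921.62
NOK 12,441,921.62 × 0.70496 (sell NOK at bid) = HKD 8,771,057.06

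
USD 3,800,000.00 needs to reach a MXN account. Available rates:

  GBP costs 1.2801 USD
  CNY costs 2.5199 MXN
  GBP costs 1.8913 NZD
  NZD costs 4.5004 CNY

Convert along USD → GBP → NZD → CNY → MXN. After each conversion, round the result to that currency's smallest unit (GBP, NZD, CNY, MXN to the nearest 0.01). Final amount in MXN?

USD 3,800,000.00 ÷ 1.2801 = GBP 2,968,518.08
GBP 2,968,518.08 × 1.8913 = NZD 5,614,358.24
NZD 5,614,358.24 × 4.5004 = CNY 25,266,857.82
CNY 25,266,857.82 × 2.5199 = MXN 63,669,955.02

MXN 63,669,955.02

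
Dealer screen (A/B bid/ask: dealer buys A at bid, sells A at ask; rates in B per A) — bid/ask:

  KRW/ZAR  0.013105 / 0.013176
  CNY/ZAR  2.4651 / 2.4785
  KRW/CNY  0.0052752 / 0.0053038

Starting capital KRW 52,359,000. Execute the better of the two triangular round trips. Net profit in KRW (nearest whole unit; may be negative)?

Net result: KRW -161,187 (no profitable arbitrage after spreads)

Best loop KRW → ZAR → CNY → KRW:
KRW 52,359,000 × 0.013105 (sell KRW at bid) = ZAR 686,164.70
ZAR 686,164.70 ÷ 2.4785 (buy CNY at ask) = CNY 276,846.76
CNY 276,846.76 ÷ 0.0053038 (buy KRW at ask) = KRW 52,197,813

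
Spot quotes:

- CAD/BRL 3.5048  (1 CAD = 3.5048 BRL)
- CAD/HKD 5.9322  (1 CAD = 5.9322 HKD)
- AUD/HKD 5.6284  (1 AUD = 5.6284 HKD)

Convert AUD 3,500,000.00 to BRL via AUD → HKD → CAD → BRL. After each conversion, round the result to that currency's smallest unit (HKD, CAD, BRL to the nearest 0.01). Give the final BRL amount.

AUD 3,500,000.00 × 5.6284 = HKD 19,699,400.00
HKD 19,699,400.00 ÷ 5.9322 = CAD 3,320,757.90
CAD 3,320,757.90 × 3.5048 = BRL 11,638,592.29

BRL 11,638,592.29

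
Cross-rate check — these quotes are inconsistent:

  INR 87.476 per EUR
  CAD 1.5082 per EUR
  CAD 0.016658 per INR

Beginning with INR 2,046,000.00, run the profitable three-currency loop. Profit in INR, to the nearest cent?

Profitable loop is INR → EUR → CAD → INR:
INR 2,046,000.00 ÷ 87.476 = EUR 23,389.27
EUR 23,389.27 × 1.5082 = CAD 35,275.70
CAD 35,275.70 ÷ 0.016658 = INR 2,117,643.22
Profit = INR 2,117,643.22 − INR 2,046,000.00

Profit: INR 71,643.22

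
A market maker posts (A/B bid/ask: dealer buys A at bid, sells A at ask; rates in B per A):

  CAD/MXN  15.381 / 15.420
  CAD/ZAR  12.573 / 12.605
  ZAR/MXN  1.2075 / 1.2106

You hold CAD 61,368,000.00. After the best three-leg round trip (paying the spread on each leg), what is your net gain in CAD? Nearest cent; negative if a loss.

Net profit: CAD 488,169.48

Best loop CAD → MXN → ZAR → CAD:
CAD 61,368,000.00 × 15.381 (sell CAD at bid) = MXN 943,901,208.00
MXN 943,901,208.00 ÷ 1.2106 (buy ZAR at ask) = ZAR 779,697,016.36
ZAR 779,697,016.36 ÷ 12.605 (buy CAD at ask) = CAD 61,856,169.48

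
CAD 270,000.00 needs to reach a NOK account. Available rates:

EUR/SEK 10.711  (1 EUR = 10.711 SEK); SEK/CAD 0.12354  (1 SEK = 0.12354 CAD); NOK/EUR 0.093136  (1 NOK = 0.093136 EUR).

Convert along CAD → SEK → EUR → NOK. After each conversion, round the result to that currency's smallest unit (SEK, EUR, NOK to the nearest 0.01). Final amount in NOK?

CAD 270,000.00 ÷ 0.12354 = SEK 2,185,526.95
SEK 2,185,526.95 ÷ 10.711 = EUR 204,045.09
EUR 204,045.09 ÷ 0.093136 = NOK 2,190,829.43

NOK 2,190,829.43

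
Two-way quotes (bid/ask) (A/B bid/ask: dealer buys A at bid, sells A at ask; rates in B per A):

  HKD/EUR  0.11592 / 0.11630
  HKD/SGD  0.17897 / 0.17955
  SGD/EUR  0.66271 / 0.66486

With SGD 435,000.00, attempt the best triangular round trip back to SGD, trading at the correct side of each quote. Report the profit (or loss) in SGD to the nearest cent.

Net profit: SGD 8,622.23

Best loop SGD → EUR → HKD → SGD:
SGD 435,000.00 × 0.66271 (sell SGD at bid) = EUR 288,278.85
EUR 288,278.85 ÷ 0.11630 (buy HKD at ask) = HKD 2,478,751.93
HKD 2,478,751.93 × 0.17897 (sell HKD at bid) = SGD 443,622.23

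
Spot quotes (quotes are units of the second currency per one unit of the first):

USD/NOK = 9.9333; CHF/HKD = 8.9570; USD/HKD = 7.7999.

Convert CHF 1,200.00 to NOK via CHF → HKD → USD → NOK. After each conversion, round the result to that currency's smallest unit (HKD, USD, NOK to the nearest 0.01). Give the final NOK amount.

CHF 1,200.00 × 8.9570 = HKD 10,748.40
HKD 10,748.40 ÷ 7.7999 = USD 1,378.02
USD 1,378.02 × 9.9333 = NOK 13,688.29

NOK 13,688.29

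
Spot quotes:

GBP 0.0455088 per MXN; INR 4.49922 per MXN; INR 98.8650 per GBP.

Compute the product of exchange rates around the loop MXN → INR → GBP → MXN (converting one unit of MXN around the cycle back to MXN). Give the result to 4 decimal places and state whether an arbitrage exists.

Around MXN → INR → GBP → MXN: 1 × 4.49922 ÷ 98.8650 ÷ 0.0455088 = 0.999998
Product ≈ 1 (deviation 0.000%, within rounding noise).

1.0000 (no arbitrage)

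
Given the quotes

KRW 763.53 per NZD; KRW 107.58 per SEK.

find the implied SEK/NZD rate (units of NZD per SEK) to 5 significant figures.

1 SEK × 107.58 = 107.58 KRW
107.58 KRW ÷ 763.53 = 0.140898 NZD

SEK/NZD = 0.14090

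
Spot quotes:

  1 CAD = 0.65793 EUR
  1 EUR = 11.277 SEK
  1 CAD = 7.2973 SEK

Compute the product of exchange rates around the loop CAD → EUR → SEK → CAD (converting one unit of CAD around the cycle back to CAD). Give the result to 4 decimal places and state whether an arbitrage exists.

Around CAD → EUR → SEK → CAD: 1 × 0.65793 × 11.277 ÷ 7.2973 = 1.016743
Product > 1; profitable direction is CAD → EUR → SEK → CAD.

1.0167 (arbitrage exists)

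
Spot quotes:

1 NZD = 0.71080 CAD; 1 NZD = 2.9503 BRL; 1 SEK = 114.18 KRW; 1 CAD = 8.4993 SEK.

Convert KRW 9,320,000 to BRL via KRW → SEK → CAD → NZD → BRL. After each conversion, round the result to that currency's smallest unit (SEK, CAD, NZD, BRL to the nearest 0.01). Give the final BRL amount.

KRW 9,320,000 ÷ 114.18 = SEK 81,625.50
SEK 81,625.50 ÷ 8.4993 = CAD 9,603.79
CAD 9,603.79 ÷ 0.71080 = NZD 13,511.24
NZD 13,511.24 × 2.9503 = BRL 39,862.21

BRL 39,862.21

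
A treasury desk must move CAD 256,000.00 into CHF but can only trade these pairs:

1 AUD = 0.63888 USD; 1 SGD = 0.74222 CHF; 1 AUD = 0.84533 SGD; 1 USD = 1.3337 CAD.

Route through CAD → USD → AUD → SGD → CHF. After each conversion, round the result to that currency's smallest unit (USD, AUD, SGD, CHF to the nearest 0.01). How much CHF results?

CAD 256,000.00 ÷ 1.3337 = USD 191,947.21
USD 191,947.21 ÷ 0.63888 = AUD 300,443.29
AUD 300,443.29 × 0.84533 = SGD 253,973.73
SGD 253,973.73 × 0.74222 = CHF 188,504.38

CHF 188,504.38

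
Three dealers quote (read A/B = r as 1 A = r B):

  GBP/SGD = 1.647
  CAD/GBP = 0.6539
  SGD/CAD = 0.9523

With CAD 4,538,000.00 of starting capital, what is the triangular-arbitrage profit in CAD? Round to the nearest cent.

Profitable loop is CAD → GBP → SGD → CAD:
CAD 4,538,000.00 × 0.6539 = GBP 2,967,398.20
GBP 2,967,398.20 × 1.647 = SGD 4,887,304.84
SGD 4,887,304.84 × 0.9523 = CAD 4,654,180.39
Profit = CAD 4,654,180.39 − CAD 4,538,000.00

Profit: CAD 116,180.39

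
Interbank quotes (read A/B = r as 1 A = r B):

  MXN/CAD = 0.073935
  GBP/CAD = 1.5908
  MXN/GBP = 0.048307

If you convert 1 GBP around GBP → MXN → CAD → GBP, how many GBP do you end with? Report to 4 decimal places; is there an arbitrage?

Around GBP → MXN → CAD → GBP: 1 ÷ 0.048307 × 0.073935 ÷ 1.5908 = 0.962109
Product < 1; profitable direction is GBP → CAD → MXN → GBP.

0.9621 (arbitrage exists)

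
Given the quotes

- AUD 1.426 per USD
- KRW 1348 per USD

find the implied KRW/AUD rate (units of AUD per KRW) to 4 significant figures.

KRW/AUD = 0.001058

1 KRW ÷ 1348 = 0.00074184 USD
0.00074184 USD × 1.426 = 0.00105786 AUD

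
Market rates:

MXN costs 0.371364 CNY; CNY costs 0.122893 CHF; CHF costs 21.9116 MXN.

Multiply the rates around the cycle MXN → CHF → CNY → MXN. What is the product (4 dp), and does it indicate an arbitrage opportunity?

Around MXN → CHF → CNY → MXN: 1 ÷ 21.9116 ÷ 0.122893 ÷ 0.371364 = 0.999998
Product ≈ 1 (deviation 0.000%, within rounding noise).

1.0000 (no arbitrage)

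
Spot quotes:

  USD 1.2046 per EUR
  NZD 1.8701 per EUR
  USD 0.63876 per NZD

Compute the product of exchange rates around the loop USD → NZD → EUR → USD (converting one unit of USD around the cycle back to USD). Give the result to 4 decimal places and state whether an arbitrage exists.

Around USD → NZD → EUR → USD: 1 ÷ 0.63876 ÷ 1.8701 × 1.2046 = 1.008417
Product > 1; profitable direction is USD → NZD → EUR → USD.

1.0084 (arbitrage exists)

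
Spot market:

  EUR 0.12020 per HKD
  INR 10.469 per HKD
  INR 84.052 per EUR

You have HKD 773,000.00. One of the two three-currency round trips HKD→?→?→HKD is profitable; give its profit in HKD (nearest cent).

Profit: HKD 27,999.37

Profitable loop is HKD → INR → EUR → HKD:
HKD 773,000.00 × 10.469 = INR 8,092,537.00
INR 8,092,537.00 ÷ 84.052 = EUR 96,280.12
EUR 96,280.12 ÷ 0.12020 = HKD 800,999.37
Profit = HKD 800,999.37 − HKD 773,000.00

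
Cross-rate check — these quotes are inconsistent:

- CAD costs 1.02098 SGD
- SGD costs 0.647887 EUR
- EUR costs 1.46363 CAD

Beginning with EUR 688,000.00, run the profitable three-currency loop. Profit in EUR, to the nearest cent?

Profit: EUR 22,625.25

Profitable loop is EUR → SGD → CAD → EUR:
EUR 688,000.00 ÷ 0.647887 = SGD 1,061,913.57
SGD 1,061,913.57 ÷ 1.02098 = CAD 1,040,092.44
CAD 1,040,092.44 ÷ 1.46363 = EUR 710,625.25
Profit = EUR 710,625.25 − EUR 688,000.00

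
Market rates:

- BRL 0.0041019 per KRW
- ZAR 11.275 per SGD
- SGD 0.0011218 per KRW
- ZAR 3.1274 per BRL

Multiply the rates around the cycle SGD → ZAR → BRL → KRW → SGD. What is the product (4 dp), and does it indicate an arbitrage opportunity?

Around SGD → ZAR → BRL → KRW → SGD: 1 × 11.275 ÷ 3.1274 ÷ 0.0041019 × 0.0011218 = 0.985970
Product < 1; profitable direction is SGD → KRW → BRL → ZAR → SGD.

0.9860 (arbitrage exists)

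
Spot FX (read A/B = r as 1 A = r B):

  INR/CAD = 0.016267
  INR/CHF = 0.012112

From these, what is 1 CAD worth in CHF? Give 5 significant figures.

1 CAD ÷ 0.016267 = 61.4742 INR
61.4742 INR × 0.012112 = 0.744575 CHF

CAD/CHF = 0.74457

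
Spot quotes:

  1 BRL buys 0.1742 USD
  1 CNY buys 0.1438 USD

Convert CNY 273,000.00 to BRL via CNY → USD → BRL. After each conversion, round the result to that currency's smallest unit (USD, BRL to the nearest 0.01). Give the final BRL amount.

BRL 225,358.21

CNY 273,000.00 × 0.1438 = USD 39,257.40
USD 39,257.40 ÷ 0.1742 = BRL 225,358.21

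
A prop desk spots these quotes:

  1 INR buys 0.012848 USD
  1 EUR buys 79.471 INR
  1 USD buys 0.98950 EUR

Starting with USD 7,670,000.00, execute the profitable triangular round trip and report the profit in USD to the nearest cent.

Profitable loop is USD → EUR → INR → USD:
USD 7,670,000.00 × 0.98950 = EUR 7,589,465.00
EUR 7,589,465.00 × 79.471 = INR 603,142,373.01
INR 603,142,373.01 × 0.012848 = USD 7,749,173.21
Profit = USD 7,749,173.21 − USD 7,670,000.00

Profit: USD 79,173.21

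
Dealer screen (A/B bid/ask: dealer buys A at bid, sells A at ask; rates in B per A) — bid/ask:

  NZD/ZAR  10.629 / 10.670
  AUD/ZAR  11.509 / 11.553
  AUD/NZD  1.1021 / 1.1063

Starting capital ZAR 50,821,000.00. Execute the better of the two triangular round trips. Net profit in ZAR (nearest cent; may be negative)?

Best loop ZAR → AUD → NZD → ZAR:
ZAR 50,821,000.00 ÷ 11.553 (buy AUD at ask) = AUD 4,398,944.00
AUD 4,398,944.00 × 1.1021 (sell AUD at bid) = NZD 4,848,076.18
NZD 4,848,076.18 × 10.629 (sell NZD at bid) = ZAR 51,530,201.71

Net profit: ZAR 709,201.71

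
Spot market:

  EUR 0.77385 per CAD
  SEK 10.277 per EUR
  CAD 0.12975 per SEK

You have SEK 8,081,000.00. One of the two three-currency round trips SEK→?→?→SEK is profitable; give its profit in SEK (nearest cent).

Profit: SEK 257,647.53

Profitable loop is SEK → CAD → EUR → SEK:
SEK 8,081,000.00 × 0.12975 = CAD 1,048,509.75
CAD 1,048,509.75 × 0.77385 = EUR 811,389.27
EUR 811,389.27 × 10.277 = SEK 8,338,647.53
Profit = SEK 8,338,647.53 − SEK 8,081,000.00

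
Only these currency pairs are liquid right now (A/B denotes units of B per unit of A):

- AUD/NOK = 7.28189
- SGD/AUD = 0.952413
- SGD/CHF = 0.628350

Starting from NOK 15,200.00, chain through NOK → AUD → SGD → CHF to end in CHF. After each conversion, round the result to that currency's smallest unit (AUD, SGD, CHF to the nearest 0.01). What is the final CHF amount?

CHF 1,377.13

NOK 15,200.00 ÷ 7.28189 = AUD 2,087.37
AUD 2,087.37 ÷ 0.952413 = SGD 2,191.66
SGD 2,191.66 × 0.628350 = CHF 1,377.13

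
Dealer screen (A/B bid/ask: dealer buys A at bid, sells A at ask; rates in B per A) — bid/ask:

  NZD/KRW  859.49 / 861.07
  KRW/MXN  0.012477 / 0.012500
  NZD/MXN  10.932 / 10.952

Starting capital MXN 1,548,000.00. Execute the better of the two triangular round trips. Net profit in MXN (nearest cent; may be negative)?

Net profit: MXN 24,251.83

Best loop MXN → KRW → NZD → MXN:
MXN 1,548,000.00 ÷ 0.012500 (buy KRW at ask) = KRW 123,840,000
KRW 123,840,000 ÷ 861.07 (buy NZD at ask) = NZD 143,821.06
NZD 143,821.06 × 10.932 (sell NZD at bid) = MXN 1,572,251.83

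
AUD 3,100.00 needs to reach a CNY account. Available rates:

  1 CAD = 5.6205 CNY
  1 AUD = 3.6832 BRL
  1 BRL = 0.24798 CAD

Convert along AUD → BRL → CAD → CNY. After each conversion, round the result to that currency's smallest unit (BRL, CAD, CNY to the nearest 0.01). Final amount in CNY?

AUD 3,100.00 × 3.6832 = BRL 11,417.92
BRL 11,417.92 × 0.24798 = CAD 2,831.42
CAD 2,831.42 × 5.6205 = CNY 15,914.00

CNY 15,914.00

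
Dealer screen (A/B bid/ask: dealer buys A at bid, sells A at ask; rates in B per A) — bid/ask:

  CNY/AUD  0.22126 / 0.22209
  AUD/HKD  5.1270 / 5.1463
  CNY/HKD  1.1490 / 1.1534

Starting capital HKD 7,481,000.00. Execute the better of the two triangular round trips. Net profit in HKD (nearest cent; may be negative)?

Net profit: HKD 39,653.50

Best loop HKD → AUD → CNY → HKD:
HKD 7,481,000.00 ÷ 5.1463 (buy AUD at ask) = AUD 1,453,665.74
AUD 1,453,665.74 ÷ 0.22209 (buy CNY at ask) = CNY 6,545,390.34
CNY 6,545,390.34 × 1.1490 (sell CNY at bid) = HKD 7,520,653.50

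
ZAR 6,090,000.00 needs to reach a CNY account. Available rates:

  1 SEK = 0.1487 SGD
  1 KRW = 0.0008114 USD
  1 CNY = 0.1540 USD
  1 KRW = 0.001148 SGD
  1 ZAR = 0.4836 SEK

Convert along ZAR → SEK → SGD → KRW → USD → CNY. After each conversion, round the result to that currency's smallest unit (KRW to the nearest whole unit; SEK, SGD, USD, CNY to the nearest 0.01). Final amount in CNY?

ZAR 6,090,000.00 × 0.4836 = SEK 2,945,124.00
SEK 2,945,124.00 × 0.1487 = SGD 437,939.94
SGD 437,939.94 ÷ 0.001148 = KRW 381,480,784
KRW 381,480,784 × 0.0008114 = USD 309,533.51
USD 309,533.51 ÷ 0.1540 = CNY 2,009,957.86

CNY 2,009,957.86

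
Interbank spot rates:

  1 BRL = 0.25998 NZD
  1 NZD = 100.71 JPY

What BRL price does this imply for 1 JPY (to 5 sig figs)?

1 JPY ÷ 100.71 = 0.0099295 NZD
0.0099295 NZD ÷ 0.25998 = 0.0381933 BRL

JPY/BRL = 0.038193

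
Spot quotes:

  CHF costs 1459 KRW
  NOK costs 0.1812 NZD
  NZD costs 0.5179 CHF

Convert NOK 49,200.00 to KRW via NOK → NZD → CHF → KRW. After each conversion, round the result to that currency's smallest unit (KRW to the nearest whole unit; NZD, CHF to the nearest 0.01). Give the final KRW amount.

NOK 49,200.00 × 0.1812 = NZD 8,915.04
NZD 8,915.04 × 0.5179 = CHF 4,617.10
CHF 4,617.10 × 1459 = KRW 6,736,349

KRW 6,736,349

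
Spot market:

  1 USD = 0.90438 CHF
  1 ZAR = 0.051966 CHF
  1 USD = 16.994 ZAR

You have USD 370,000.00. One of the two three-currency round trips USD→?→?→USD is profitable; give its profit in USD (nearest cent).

Profit: USD 8,911.49

Profitable loop is USD → CHF → ZAR → USD:
USD 370,000.00 × 0.90438 = CHF 334,620.60
CHF 334,620.60 ÷ 0.051966 = ZAR 6,439,221.80
ZAR 6,439,221.80 ÷ 16.994 = USD 378,911.49
Profit = USD 378,911.49 − USD 370,000.00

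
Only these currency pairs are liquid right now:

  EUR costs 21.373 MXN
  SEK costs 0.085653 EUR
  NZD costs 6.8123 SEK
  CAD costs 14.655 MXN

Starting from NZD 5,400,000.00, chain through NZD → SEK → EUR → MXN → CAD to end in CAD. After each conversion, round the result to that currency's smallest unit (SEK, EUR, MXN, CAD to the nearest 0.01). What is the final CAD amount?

CAD 4,595,256.59

NZD 5,400,000.00 × 6.8123 = SEK 36,786,420.00
SEK 36,786,420.00 × 0.085653 = EUR 3,150,867.23
EUR 3,150,867.23 × 21.373 = MXN 67,343,485.31
MXN 67,343,485.31 ÷ 14.655 = CAD 4,595,256.59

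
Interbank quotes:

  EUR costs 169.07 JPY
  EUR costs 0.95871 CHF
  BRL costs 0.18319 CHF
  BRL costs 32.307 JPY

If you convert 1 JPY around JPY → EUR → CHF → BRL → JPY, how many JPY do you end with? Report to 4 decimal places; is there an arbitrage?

Around JPY → EUR → CHF → BRL → JPY: 1 ÷ 169.07 × 0.95871 ÷ 0.18319 × 32.307 = 1.000036
Product ≈ 1 (deviation 0.004%, within rounding noise).

1.0000 (no arbitrage)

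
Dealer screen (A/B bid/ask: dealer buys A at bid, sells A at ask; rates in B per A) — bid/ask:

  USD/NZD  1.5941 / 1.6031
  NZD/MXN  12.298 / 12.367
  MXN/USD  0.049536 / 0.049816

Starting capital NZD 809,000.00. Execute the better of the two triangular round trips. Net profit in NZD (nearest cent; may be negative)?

Net profit: NZD 10,133.51

Best loop NZD → USD → MXN → NZD:
NZD 809,000.00 ÷ 1.6031 (buy USD at ask) = USD 504,647.25
USD 504,647.25 ÷ 0.049816 (buy MXN at ask) = MXN 10,130,224.14
MXN 10,130,224.14 ÷ 12.367 (buy NZD at ask) = NZD 819,133.51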